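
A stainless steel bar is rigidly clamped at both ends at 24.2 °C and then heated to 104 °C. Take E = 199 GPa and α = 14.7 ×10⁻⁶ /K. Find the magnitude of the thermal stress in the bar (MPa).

ΔT = 79.80 K. Constrained thermal stress σ = E·α·ΔT = 199.0×10³ MPa × 14.7×10⁻⁶ × 79.80 = 233 MPa (compressive).

233 MPa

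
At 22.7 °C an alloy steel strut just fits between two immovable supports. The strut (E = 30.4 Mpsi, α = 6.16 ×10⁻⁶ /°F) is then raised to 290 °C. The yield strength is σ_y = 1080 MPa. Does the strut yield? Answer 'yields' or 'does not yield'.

E = 30.4 Mpsi = 209.6 GPa.
α = 6.16×10⁻⁶/°F × 9/5 = 11.1×10⁻⁶/K.
ΔT = 267.3 K. Constrained thermal stress σ = E·α·ΔT = 209.6×10³ MPa × 11.1×10⁻⁶ × 267.3 = 621 MPa (compressive).
Compare to σ_y = 1080 MPa: σ < σ_y, so it does not yield.

does not yield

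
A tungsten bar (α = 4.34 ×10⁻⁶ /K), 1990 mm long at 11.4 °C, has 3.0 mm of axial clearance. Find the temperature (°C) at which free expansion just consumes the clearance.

α·L₀·ΔT = 3.0 mm ⇒ ΔT = 3.0 / (4.34×10⁻⁶ × 1990.0) = 347.4 K.
T = 11.4 + 347.4 = 358.8 °C.

359 °C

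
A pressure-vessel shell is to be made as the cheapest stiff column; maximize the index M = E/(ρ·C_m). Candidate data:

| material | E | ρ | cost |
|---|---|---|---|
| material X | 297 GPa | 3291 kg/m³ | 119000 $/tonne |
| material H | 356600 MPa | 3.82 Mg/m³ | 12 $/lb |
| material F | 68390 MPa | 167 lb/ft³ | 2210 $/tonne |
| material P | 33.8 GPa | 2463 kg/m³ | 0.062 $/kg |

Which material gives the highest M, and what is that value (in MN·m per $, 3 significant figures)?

material P, M = 221 MN·m per $

Putting every candidate on a common basis:
  material X: E = 297.0 GPa, ρ = 3291 kg/m³, cost = 119.0 $/kg
  material H: E = 356.6 GPa, ρ = 3820 kg/m³, cost = 26.46 $/kg
  material F: E = 68.39 GPa, ρ = 2675 kg/m³, cost = 2.210 $/kg
  material P: E = 33.80 GPa, ρ = 2463 kg/m³, cost = 0.06200 $/kg
  material P: M = 221 MN·m per $
  material F: M = 11.6 MN·m per $
  material H: M = 3.53 MN·m per $
  material X: M = 0.758 MN·m per $
Material P ranks first.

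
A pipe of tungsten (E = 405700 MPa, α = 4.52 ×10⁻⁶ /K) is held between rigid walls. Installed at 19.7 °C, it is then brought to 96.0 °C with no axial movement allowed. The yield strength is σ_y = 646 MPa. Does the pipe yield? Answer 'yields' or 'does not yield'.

does not yield

E = 405700 MPa = 405.7 GPa.
ΔT = 76.30 K. Constrained thermal stress σ = E·α·ΔT = 405.7×10³ MPa × 4.52×10⁻⁶ × 76.30 = 140 MPa (compressive).
Compare to σ_y = 646 MPa: σ < σ_y, so it does not yield.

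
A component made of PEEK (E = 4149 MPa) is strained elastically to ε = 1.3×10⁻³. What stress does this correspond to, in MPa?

E = 4149 MPa = 4.149 GPa.
σ = E·ε = 4149 MPa × 1.3×10⁻³ = 5.39 MPa.

5.39 MPa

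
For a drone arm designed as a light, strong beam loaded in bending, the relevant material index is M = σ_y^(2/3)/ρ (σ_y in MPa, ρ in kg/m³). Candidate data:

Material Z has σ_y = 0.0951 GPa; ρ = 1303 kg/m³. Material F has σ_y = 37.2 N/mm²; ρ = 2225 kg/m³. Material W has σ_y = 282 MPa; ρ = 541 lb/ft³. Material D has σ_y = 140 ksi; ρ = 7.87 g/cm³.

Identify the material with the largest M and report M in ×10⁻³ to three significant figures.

Putting every candidate on a common basis:
  material Z: σ_y = 95.10 MPa, ρ = 1303 kg/m³
  material F: σ_y = 37.20 MPa, ρ = 2225 kg/m³
  material W: σ_y = 282.0 MPa, ρ = 8666 kg/m³
  material D: σ_y = 965.3 MPa, ρ = 7870 kg/m³
  material Z: M = 16.0×10⁻³
  material D: M = 12.4×10⁻³
  material F: M = 5.01×10⁻³
  material W: M = 4.96×10⁻³
Highest index: material Z.

material Z, M = 16.0×10⁻³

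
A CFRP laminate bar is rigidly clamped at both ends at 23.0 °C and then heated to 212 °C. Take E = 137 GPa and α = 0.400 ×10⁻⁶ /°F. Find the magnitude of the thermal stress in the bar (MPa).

18.6 MPa

α = 0.400×10⁻⁶/°F × 9/5 = 0.720×10⁻⁶/K.
ΔT = 189.0 K. Constrained thermal stress σ = E·α·ΔT = 137.0×10³ MPa × 0.720×10⁻⁶ × 189.0 = 18.6 MPa (compressive).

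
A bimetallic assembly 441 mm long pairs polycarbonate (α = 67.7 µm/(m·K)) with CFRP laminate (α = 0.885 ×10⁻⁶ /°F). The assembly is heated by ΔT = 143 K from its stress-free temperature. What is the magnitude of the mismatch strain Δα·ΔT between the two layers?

CFRP laminate: α = 0.885×10⁻⁶/°F × 9/5 = 1.59×10⁻⁶/K.
Δα = |67.7 − 1.59|×10⁻⁶/K = 66.1×10⁻⁶/K.
Mismatch strain = Δα·ΔT = 66.1×10⁻⁶ × 143.0 = 9.45×10⁻³.

9.45×10⁻³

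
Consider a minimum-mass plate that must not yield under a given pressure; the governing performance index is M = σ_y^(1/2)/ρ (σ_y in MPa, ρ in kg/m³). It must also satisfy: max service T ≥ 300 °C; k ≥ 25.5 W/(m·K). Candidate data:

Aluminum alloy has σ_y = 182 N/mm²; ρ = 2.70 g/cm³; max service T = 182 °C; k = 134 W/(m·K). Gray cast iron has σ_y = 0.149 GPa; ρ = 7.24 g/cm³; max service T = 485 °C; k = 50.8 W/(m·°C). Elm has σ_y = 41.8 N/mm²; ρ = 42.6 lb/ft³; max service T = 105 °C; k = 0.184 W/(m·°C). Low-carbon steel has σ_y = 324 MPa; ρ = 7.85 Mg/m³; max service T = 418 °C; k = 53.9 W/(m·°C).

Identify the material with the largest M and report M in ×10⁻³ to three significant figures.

low-carbon steel, M = 2.29×10⁻³

Screen on constraints: max service T ≥ 300 °C; k ≥ 25.5 W/(m·K). Survivors: gray cast iron, low-carbon steel.
Convert each candidate to consistent units, then evaluate M:
  gray cast iron: σ_y = 149.0 MPa, ρ = 7240 kg/m³
  low-carbon steel: σ_y = 324.0 MPa, ρ = 7850 kg/m³
  low-carbon steel: M = 2.29×10⁻³
  gray cast iron: M = 1.69×10⁻³
The maximum is for low-carbon steel.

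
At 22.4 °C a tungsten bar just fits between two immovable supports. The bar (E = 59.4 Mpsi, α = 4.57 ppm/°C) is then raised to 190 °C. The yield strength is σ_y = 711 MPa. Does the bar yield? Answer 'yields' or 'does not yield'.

E = 59.4 Mpsi = 409.5 GPa.
ΔT = 167.6 K. Constrained thermal stress σ = E·α·ΔT = 409.5×10³ MPa × 4.57×10⁻⁶ × 167.6 = 314 MPa (compressive).
Compare to σ_y = 711 MPa: σ < σ_y, so it does not yield.

does not yield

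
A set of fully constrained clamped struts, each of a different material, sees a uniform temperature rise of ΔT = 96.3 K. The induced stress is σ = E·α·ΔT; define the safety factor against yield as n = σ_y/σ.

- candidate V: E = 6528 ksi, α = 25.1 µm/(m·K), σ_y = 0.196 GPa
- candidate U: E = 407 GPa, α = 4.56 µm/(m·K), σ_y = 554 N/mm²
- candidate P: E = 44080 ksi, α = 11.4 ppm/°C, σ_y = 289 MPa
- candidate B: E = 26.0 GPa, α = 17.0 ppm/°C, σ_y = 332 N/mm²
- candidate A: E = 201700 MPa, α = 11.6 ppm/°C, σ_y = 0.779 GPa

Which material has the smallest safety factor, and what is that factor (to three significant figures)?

Converting E to GPa, α to ×10⁻⁶/K, σ_y to MPa, then σ and n for each:
  candidate V: E = 45.01, α = 25.1, σ_y = 196.0 → σ = 109 MPa, n = 1.80
  candidate U: E = 407.0, α = 4.56, σ_y = 554.0 → σ = 179 MPa, n = 3.10
  candidate P: E = 303.9, α = 11.4, σ_y = 289.0 → σ = 334 MPa, n = 0.866
  candidate B: E = 26.00, α = 17.0, σ_y = 332.0 → σ = 42.6 MPa, n = 7.80
  candidate A: E = 201.7, α = 11.6, σ_y = 779.0 → σ = 225 MPa, n = 3.46
Smallest n: candidate P with n = 0.866.

candidate P, n = 0.866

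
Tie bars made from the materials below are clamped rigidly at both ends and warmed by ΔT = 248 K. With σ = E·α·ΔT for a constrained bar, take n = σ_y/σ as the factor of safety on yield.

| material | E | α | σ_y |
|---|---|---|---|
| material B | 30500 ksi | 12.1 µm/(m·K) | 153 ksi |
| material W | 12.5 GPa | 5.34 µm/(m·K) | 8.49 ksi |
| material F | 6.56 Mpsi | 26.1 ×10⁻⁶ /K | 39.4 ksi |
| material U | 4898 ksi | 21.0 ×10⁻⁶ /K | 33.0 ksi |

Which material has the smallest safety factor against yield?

With everything in SI (GPa, ×10⁻⁶/K, MPa):
  material B: E = 210.3, α = 12.1, σ_y = 1055 → σ = 631 MPa, n = 1.67
  material W: E = 12.50, α = 5.34, σ_y = 58.54 → σ = 16.6 MPa, n = 3.54
  material F: E = 45.23, α = 26.1, σ_y = 271.7 → σ = 293 MPa, n = 0.928
  material U: E = 33.77, α = 21.0, σ_y = 227.5 → σ = 176 MPa, n = 1.29
Material F has the lowest safety factor, n = 0.928.

material F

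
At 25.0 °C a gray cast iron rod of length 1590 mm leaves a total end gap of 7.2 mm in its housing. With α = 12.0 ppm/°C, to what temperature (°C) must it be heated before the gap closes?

α·L₀·ΔT = 7.2 mm ⇒ ΔT = 7.2 / (12.0×10⁻⁶ × 1590.0) = 377.4 K.
T = 25.0 + 377.4 = 402.4 °C.

402 °C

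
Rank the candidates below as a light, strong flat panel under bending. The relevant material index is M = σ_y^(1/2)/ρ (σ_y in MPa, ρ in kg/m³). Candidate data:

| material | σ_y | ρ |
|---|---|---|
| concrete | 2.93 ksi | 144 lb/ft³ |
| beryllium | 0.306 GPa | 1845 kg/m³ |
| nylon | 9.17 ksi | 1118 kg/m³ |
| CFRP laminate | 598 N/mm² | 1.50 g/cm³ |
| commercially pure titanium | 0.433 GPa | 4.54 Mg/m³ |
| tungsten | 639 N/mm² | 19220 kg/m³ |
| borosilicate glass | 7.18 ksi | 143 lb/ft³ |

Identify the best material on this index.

CFRP laminate

Convert each candidate to consistent units, then evaluate M:
  concrete: σ_y = 20.20 MPa, ρ = 2307 kg/m³
  beryllium: σ_y = 306.0 MPa, ρ = 1845 kg/m³
  nylon: σ_y = 63.22 MPa, ρ = 1118 kg/m³
  CFRP laminate: σ_y = 598.0 MPa, ρ = 1500 kg/m³
  commercially pure titanium: σ_y = 433.0 MPa, ρ = 4540 kg/m³
  tungsten: σ_y = 639.0 MPa, ρ = 19220 kg/m³
  borosilicate glass: σ_y = 49.50 MPa, ρ = 2291 kg/m³
  CFRP laminate: M = 16.3×10⁻³
  beryllium: M = 9.48×10⁻³
  nylon: M = 7.11×10⁻³
  commercially pure titanium: M = 4.58×10⁻³
  borosilicate glass: M = 3.07×10⁻³
  concrete: M = 1.95×10⁻³
  tungsten: M = 1.32×10⁻³
CFRP laminate ranks first.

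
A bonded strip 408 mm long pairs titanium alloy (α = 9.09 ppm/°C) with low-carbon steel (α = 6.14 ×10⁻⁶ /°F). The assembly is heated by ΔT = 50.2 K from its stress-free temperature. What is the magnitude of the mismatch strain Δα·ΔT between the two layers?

low-carbon steel: α = 6.14×10⁻⁶/°F × 9/5 = 11.1×10⁻⁶/K.
Δα = |9.09 − 11.1|×10⁻⁶/K = 1.96×10⁻⁶/K.
Mismatch strain = Δα·ΔT = 1.96×10⁻⁶ × 50.2 = 9.85×10⁻⁵.

9.85×10⁻⁵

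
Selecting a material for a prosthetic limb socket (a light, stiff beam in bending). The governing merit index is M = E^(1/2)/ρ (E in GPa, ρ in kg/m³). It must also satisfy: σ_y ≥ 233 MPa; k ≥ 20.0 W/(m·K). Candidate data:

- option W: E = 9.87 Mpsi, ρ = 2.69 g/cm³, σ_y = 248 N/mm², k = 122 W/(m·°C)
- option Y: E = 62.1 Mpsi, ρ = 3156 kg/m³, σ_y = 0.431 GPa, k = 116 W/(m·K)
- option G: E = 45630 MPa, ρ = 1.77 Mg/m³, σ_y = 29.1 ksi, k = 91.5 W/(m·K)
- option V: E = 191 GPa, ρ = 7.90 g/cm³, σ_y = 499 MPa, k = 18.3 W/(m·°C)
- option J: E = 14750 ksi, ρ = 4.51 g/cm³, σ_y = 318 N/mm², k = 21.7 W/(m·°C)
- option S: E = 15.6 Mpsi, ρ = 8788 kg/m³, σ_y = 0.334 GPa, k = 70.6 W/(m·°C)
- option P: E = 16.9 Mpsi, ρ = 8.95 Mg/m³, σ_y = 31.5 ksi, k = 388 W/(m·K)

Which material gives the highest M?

option Y

Screen on constraints: σ_y ≥ 233 MPa; k ≥ 20.0 W/(m·K). Survivors: option W, option Y, option J, option S.
Convert each candidate to consistent units, then evaluate M:
  option W: E = 68.05 GPa, ρ = 2690 kg/m³
  option Y: E = 428.2 GPa, ρ = 3156 kg/m³
  option J: E = 101.7 GPa, ρ = 4510 kg/m³
  option S: E = 107.6 GPa, ρ = 8788 kg/m³
  option Y: M = 6.56×10⁻³
  option W: M = 3.07×10⁻³
  option J: M = 2.24×10⁻³
  option S: M = 1.18×10⁻³
Highest index: option Y.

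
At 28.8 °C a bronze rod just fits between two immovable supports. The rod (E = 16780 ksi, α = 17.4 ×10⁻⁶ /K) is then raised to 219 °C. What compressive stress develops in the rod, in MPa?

E = 16780 ksi = 115.7 GPa.
ΔT = 190.2 K. Constrained thermal stress σ = E·α·ΔT = 115.7×10³ MPa × 17.4×10⁻⁶ × 190.2 = 383 MPa (compressive).

383 MPa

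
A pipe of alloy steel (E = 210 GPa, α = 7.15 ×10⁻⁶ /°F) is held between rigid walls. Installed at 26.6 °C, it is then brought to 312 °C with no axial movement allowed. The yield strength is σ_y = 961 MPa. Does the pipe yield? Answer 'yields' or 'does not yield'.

α = 7.15×10⁻⁶/°F × 9/5 = 12.9×10⁻⁶/K.
ΔT = 285.4 K. Constrained thermal stress σ = E·α·ΔT = 210.0×10³ MPa × 12.9×10⁻⁶ × 285.4 = 771 MPa (compressive).
Compare to σ_y = 961 MPa: σ < σ_y, so it does not yield.

does not yield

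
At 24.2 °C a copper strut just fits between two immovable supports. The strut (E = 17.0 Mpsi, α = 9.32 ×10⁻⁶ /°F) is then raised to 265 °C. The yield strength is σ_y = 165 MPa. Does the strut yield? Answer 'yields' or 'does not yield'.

yields

E = 17.0 Mpsi = 117.2 GPa.
α = 9.32×10⁻⁶/°F × 9/5 = 16.8×10⁻⁶/K.
ΔT = 240.8 K. Constrained thermal stress σ = E·α·ΔT = 117.2×10³ MPa × 16.8×10⁻⁶ × 240.8 = 473 MPa (compressive).
Compare to σ_y = 165 MPa: σ ≥ σ_y, so it yields.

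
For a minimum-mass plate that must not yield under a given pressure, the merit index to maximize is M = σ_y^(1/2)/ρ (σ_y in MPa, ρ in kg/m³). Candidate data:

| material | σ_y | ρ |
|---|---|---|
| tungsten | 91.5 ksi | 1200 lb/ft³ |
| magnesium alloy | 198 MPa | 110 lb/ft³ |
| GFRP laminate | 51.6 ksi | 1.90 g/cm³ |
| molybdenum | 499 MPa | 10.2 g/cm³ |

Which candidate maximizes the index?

Putting every candidate on a common basis:
  tungsten: σ_y = 630.9 MPa, ρ = 19220 kg/m³
  magnesium alloy: σ_y = 198.0 MPa, ρ = 1762 kg/m³
  GFRP laminate: σ_y = 355.8 MPa, ρ = 1900 kg/m³
  molybdenum: σ_y = 499.0 MPa, ρ = 10200 kg/m³
  GFRP laminate: M = 9.93×10⁻³
  magnesium alloy: M = 7.99×10⁻³
  molybdenum: M = 2.19×10⁻³
  tungsten: M = 1.31×10⁻³
GFRP laminate has the largest M.

GFRP laminate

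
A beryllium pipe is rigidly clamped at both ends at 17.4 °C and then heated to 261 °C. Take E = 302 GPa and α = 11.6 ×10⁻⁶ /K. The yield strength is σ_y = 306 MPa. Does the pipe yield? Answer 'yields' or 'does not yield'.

yields

ΔT = 243.6 K. Constrained thermal stress σ = E·α·ΔT = 302.0×10³ MPa × 11.6×10⁻⁶ × 243.6 = 853 MPa (compressive).
Compare to σ_y = 306 MPa: σ ≥ σ_y, so it yields.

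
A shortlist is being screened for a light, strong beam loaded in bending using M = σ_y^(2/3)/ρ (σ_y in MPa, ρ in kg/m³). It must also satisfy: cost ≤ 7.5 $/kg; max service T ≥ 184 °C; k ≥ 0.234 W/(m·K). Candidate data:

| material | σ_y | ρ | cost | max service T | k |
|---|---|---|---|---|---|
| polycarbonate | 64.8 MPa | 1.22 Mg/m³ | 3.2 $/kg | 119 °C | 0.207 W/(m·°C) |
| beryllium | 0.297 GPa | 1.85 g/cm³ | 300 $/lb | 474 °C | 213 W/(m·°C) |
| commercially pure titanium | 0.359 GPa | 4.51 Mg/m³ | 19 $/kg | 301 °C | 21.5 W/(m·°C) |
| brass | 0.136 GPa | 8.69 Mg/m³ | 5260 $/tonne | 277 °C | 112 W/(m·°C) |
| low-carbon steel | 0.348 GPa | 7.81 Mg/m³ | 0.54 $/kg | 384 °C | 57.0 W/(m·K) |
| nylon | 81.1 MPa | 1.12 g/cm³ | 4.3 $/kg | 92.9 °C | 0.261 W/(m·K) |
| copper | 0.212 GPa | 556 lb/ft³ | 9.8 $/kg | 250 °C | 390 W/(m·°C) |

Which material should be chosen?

Screen on constraints: cost ≤ 7.5 $/kg; max service T ≥ 184 °C; k ≥ 0.234 W/(m·K). Survivors: brass, low-carbon steel.
Convert each candidate to consistent units, then evaluate M:
  brass: σ_y = 136.0 MPa, ρ = 8690 kg/m³
  low-carbon steel: σ_y = 348.0 MPa, ρ = 7810 kg/m³
  low-carbon steel: M = 6.33×10⁻³
  brass: M = 3.04×10⁻³
Highest index: low-carbon steel.

low-carbon steel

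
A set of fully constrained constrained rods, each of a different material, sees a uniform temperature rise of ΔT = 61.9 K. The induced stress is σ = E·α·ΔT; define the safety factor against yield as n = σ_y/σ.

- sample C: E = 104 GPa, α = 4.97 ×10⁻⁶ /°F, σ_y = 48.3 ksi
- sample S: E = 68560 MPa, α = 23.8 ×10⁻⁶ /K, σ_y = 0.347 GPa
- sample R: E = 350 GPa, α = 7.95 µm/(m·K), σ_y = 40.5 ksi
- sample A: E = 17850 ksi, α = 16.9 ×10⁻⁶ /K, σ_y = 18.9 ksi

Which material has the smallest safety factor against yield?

sample A

With everything in SI (GPa, ×10⁻⁶/K, MPa):
  sample C: E = 104.0, α = 8.95, σ_y = 333.0 → σ = 57.6 MPa, n = 5.78
  sample S: E = 68.56, α = 23.8, σ_y = 347.0 → σ = 101 MPa, n = 3.44
  sample R: E = 350.0, α = 7.95, σ_y = 279.2 → σ = 172 MPa, n = 1.62
  sample A: E = 123.1, α = 16.9, σ_y = 130.3 → σ = 129 MPa, n = 1.01
Smallest n: sample A with n = 1.01.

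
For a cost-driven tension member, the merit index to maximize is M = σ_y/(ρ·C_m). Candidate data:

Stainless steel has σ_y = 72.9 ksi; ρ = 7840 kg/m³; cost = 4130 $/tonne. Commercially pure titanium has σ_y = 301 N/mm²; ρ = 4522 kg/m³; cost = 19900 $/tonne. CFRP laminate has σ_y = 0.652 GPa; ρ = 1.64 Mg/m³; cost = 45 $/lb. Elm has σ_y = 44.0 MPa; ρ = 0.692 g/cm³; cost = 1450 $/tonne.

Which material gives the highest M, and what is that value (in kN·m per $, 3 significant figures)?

After converting to SI:
  stainless steel: σ_y = 502.6 MPa, ρ = 7840 kg/m³, cost = 4.130 $/kg
  commercially pure titanium: σ_y = 301.0 MPa, ρ = 4522 kg/m³, cost = 19.90 $/kg
  CFRP laminate: σ_y = 652.0 MPa, ρ = 1640 kg/m³, cost = 99.21 $/kg
  elm: σ_y = 44.00 MPa, ρ = 692.0 kg/m³, cost = 1.450 $/kg
  elm: M = 43.9 kN·m per $
  stainless steel: M = 15.5 kN·m per $
  CFRP laminate: M = 4.01 kN·m per $
  commercially pure titanium: M = 3.34 kN·m per $
Elm has the largest M.

elm, M = 43.9 kN·m per $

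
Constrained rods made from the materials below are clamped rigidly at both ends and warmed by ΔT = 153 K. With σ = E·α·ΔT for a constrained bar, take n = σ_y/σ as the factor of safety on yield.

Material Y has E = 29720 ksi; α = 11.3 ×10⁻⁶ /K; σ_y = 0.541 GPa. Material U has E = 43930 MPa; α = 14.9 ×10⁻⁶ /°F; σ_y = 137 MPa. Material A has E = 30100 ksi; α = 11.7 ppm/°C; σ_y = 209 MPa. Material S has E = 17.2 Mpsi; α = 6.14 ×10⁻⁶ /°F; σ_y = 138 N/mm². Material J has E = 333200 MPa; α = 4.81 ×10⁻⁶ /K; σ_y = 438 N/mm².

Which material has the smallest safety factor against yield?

In consistent units (E in GPa, α in ×10⁻⁶/K, σ_y in MPa):
  material Y: E = 204.9, α = 11.3, σ_y = 541.0 → σ = 354 MPa, n = 1.53
  material U: E = 43.93, α = 26.8, σ_y = 137.0 → σ = 180 MPa, n = 0.760
  material A: E = 207.5, α = 11.7, σ_y = 209.0 → σ = 372 MPa, n = 0.563
  material S: E = 118.6, α = 11.1, σ_y = 138.0 → σ = 201 MPa, n = 0.688
  material J: E = 333.2, α = 4.81, σ_y = 438.0 → σ = 245 MPa, n = 1.79
Material A has the lowest safety factor, n = 0.563.

material A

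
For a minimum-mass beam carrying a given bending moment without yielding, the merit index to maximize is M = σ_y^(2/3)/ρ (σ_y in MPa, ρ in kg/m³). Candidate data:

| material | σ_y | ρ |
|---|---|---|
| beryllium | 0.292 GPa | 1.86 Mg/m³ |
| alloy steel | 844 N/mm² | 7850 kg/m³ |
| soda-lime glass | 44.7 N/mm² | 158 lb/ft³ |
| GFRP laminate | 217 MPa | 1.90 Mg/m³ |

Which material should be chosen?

After converting to SI:
  beryllium: σ_y = 292.0 MPa, ρ = 1860 kg/m³
  alloy steel: σ_y = 844.0 MPa, ρ = 7850 kg/m³
  soda-lime glass: σ_y = 44.70 MPa, ρ = 2531 kg/m³
  GFRP laminate: σ_y = 217.0 MPa, ρ = 1900 kg/m³
  beryllium: M = 23.7×10⁻³
  GFRP laminate: M = 19.0×10⁻³
  alloy steel: M = 11.4×10⁻³
  soda-lime glass: M = 4.98×10⁻³
Beryllium has the largest M.

beryllium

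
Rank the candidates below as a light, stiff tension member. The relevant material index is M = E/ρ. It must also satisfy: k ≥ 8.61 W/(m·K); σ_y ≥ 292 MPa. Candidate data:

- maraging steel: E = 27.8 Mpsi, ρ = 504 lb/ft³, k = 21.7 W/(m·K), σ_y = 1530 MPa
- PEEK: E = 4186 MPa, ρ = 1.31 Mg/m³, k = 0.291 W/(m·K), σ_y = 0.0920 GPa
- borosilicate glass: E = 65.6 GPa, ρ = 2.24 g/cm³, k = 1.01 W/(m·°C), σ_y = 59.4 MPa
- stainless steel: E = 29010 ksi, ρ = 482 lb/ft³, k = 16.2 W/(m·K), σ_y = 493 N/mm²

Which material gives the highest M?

stainless steel

Screen on constraints: k ≥ 8.61 W/(m·K); σ_y ≥ 292 MPa. Survivors: maraging steel, stainless steel.
Normalizing units and computing the index:
  maraging steel: E = 191.7 GPa, ρ = 8073 kg/m³
  stainless steel: E = 200.0 GPa, ρ = 7721 kg/m³
  stainless steel: M = 25.9 MN·m/kg
  maraging steel: M = 23.7 MN·m/kg
Stainless steel ranks first.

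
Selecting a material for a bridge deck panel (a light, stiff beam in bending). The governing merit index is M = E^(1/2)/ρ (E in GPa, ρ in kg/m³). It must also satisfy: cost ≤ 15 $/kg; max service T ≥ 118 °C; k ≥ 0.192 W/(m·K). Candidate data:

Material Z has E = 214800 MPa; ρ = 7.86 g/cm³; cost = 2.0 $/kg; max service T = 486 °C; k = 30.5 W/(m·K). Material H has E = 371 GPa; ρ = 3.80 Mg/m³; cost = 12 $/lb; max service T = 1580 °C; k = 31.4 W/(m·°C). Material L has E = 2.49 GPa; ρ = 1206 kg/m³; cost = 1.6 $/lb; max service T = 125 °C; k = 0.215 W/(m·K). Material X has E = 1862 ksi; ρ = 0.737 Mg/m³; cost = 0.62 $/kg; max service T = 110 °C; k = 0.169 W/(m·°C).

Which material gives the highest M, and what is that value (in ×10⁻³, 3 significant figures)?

Screen on constraints: cost ≤ 15 $/kg; max service T ≥ 118 °C; k ≥ 0.192 W/(m·K). Survivors: material Z, material L.
After converting to SI:
  material Z: E = 214.8 GPa, ρ = 7860 kg/m³
  material L: E = 2.490 GPa, ρ = 1206 kg/m³
  material Z: M = 1.86×10⁻³
  material L: M = 1.31×10⁻³
Material Z ranks first.

material Z, M = 1.86×10⁻³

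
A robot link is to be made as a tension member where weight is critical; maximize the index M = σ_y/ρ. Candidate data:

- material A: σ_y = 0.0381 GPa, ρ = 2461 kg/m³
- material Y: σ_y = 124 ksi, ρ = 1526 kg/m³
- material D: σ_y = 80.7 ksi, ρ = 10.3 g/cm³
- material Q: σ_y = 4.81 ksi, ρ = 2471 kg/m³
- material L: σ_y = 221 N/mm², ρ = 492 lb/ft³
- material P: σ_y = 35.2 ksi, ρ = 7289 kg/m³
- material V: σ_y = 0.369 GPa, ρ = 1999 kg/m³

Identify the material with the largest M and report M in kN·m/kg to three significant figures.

material Y, M = 560 kN·m/kg

Normalizing units and computing the index:
  material A: σ_y = 38.10 MPa, ρ = 2461 kg/m³
  material Y: σ_y = 855.0 MPa, ρ = 1526 kg/m³
  material D: σ_y = 556.4 MPa, ρ = 10300 kg/m³
  material Q: σ_y = 33.16 MPa, ρ = 2471 kg/m³
  material L: σ_y = 221.0 MPa, ρ = 7881 kg/m³
  material P: σ_y = 242.7 MPa, ρ = 7289 kg/m³
  material V: σ_y = 369.0 MPa, ρ = 1999 kg/m³
  material Y: M = 560 kN·m/kg
  material V: M = 185 kN·m/kg
  material D: M = 54.0 kN·m/kg
  material P: M = 33.3 kN·m/kg
  material L: M = 28.0 kN·m/kg
  material A: M = 15.5 kN·m/kg
  material Q: M = 13.4 kN·m/kg
Material Y ranks first.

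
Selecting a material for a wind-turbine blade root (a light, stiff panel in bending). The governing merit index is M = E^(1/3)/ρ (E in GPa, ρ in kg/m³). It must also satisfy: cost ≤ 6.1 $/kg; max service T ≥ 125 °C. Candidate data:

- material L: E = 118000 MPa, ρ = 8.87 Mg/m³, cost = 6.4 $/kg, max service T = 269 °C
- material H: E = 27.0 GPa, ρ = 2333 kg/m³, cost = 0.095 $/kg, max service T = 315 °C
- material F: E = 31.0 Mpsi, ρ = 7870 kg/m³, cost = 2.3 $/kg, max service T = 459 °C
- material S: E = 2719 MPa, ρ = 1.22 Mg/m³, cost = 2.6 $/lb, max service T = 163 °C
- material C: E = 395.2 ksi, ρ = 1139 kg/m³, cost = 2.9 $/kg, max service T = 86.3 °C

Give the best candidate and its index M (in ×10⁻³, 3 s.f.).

material H, M = 1.29×10⁻³

Screen on constraints: cost ≤ 6.1 $/kg; max service T ≥ 125 °C. Survivors: material H, material F, material S.
In SI units:
  material H: E = 27.00 GPa, ρ = 2333 kg/m³
  material F: E = 213.7 GPa, ρ = 7870 kg/m³
  material S: E = 2.719 GPa, ρ = 1220 kg/m³
  material H: M = 1.29×10⁻³
  material S: M = 1.14×10⁻³
  material F: M = 0.760×10⁻³
Material H ranks first.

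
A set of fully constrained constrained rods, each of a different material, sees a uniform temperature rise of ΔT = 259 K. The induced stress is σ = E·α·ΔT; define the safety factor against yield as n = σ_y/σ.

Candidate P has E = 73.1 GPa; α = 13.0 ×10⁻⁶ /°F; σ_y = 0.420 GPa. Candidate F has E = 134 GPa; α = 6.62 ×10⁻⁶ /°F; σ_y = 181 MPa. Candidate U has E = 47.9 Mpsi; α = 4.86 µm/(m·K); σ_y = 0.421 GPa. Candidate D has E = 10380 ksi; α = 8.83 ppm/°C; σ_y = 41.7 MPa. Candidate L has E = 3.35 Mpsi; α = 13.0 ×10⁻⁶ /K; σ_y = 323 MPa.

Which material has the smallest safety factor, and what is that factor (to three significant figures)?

candidate D, n = 0.255

Converting E to GPa, α to ×10⁻⁶/K, σ_y to MPa, then σ and n for each:
  candidate P: E = 73.10, α = 23.4, σ_y = 420.0 → σ = 443 MPa, n = 0.948
  candidate F: E = 134.0, α = 11.9, σ_y = 181.0 → σ = 414 MPa, n = 0.438
  candidate U: E = 330.3, α = 4.86, σ_y = 421.0 → σ = 416 MPa, n = 1.01
  candidate D: E = 71.57, α = 8.83, σ_y = 41.70 → σ = 164 MPa, n = 0.255
  candidate L: E = 23.10, α = 13.0, σ_y = 323.0 → σ = 77.8 MPa, n = 4.15
The minimum is candidate D at n = 0.255.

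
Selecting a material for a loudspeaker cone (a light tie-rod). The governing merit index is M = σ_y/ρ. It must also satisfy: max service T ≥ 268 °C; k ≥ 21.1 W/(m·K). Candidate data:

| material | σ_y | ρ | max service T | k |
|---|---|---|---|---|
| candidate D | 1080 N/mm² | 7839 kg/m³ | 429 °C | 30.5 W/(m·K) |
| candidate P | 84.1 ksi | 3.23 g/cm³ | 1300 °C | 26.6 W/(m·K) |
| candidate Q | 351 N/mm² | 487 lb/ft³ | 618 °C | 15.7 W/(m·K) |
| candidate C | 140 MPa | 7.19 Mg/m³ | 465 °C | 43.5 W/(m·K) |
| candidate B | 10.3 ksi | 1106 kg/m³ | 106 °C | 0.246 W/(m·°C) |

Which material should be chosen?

Screen on constraints: max service T ≥ 268 °C; k ≥ 21.1 W/(m·K). Survivors: candidate D, candidate P, candidate C.
Normalizing units and computing the index:
  candidate D: σ_y = 1080 MPa, ρ = 7839 kg/m³
  candidate P: σ_y = 579.8 MPa, ρ = 3230 kg/m³
  candidate C: σ_y = 140.0 MPa, ρ = 7190 kg/m³
  candidate P: M = 180 kN·m/kg
  candidate D: M = 138 kN·m/kg
  candidate C: M = 19.5 kN·m/kg
Candidate P ranks first.

candidate P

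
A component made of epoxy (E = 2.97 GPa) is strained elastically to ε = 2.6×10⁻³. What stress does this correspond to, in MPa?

7.72 MPa

σ = E·ε = 2970 MPa × 2.6×10⁻³ = 7.72 MPa.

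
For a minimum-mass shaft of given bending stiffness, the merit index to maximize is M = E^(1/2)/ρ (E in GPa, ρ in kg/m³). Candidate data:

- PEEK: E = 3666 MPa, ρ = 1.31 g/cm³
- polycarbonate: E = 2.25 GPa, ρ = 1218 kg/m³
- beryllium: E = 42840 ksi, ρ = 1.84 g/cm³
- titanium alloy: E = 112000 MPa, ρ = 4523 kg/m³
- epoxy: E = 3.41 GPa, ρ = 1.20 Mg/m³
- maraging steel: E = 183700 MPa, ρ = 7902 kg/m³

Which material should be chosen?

After converting to SI:
  PEEK: E = 3.666 GPa, ρ = 1310 kg/m³
  polycarbonate: E = 2.250 GPa, ρ = 1218 kg/m³
  beryllium: E = 295.4 GPa, ρ = 1840 kg/m³
  titanium alloy: E = 112.0 GPa, ρ = 4523 kg/m³
  epoxy: E = 3.410 GPa, ρ = 1200 kg/m³
  maraging steel: E = 183.7 GPa, ρ = 7902 kg/m³
  beryllium: M = 9.34×10⁻³
  titanium alloy: M = 2.34×10⁻³
  maraging steel: M = 1.72×10⁻³
  epoxy: M = 1.54×10⁻³
  PEEK: M = 1.46×10⁻³
  polycarbonate: M = 1.23×10⁻³
Beryllium ranks first.

beryllium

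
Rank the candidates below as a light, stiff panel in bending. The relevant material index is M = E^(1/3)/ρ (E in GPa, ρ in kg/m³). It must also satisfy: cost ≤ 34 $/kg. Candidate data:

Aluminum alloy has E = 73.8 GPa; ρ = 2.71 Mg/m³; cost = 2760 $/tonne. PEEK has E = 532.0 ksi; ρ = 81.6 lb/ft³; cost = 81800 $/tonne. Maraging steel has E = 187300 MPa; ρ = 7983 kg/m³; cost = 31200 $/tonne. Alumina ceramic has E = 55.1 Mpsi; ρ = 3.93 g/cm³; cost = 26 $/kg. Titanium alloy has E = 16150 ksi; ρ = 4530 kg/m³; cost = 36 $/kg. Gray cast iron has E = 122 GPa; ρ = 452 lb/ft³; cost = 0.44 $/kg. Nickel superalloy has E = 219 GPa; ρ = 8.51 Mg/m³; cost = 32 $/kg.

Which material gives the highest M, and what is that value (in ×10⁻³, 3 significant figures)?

Screen on constraints: cost ≤ 34 $/kg. Survivors: aluminum alloy, maraging steel, alumina ceramic, gray cast iron, nickel superalloy.
After converting to SI:
  aluminum alloy: E = 73.80 GPa, ρ = 2710 kg/m³
  maraging steel: E = 187.3 GPa, ρ = 7983 kg/m³
  alumina ceramic: E = 379.9 GPa, ρ = 3930 kg/m³
  gray cast iron: E = 122.0 GPa, ρ = 7240 kg/m³
  nickel superalloy: E = 219.0 GPa, ρ = 8510 kg/m³
  alumina ceramic: M = 1.84×10⁻³
  aluminum alloy: M = 1.55×10⁻³
  maraging steel: M = 0.717×10⁻³
  nickel superalloy: M = 0.708×10⁻³
  gray cast iron: M = 0.685×10⁻³
Alumina ceramic has the largest M.

alumina ceramic, M = 1.84×10⁻³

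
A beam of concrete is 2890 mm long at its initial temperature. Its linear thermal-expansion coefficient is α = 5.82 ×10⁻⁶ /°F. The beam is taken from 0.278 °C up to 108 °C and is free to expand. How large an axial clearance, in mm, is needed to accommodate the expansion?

3.26 mm

Convert α: 5.82×10⁻⁶/°F × (9/5) = 10.5×10⁻⁶/K.
ΔT = 108 − 0.278 = 107.7 K.
ΔL = α·L₀·ΔT = 10.5×10⁻⁶ × 2890 mm × 107.7 K = 3.26 mm.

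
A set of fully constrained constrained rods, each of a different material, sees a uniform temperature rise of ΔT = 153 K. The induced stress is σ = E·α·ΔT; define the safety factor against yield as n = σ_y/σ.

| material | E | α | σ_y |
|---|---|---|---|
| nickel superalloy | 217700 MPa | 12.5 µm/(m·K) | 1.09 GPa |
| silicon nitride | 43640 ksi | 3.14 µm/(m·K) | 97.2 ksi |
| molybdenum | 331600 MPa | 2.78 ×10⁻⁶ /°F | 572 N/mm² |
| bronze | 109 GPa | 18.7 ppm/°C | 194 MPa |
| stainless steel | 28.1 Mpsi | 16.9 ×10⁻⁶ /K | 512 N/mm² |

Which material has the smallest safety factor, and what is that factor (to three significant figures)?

bronze, n = 0.622

Per material, after unit conversion:
  nickel superalloy: E = 217.7, α = 12.5, σ_y = 1090 → σ = 416 MPa, n = 2.62
  silicon nitride: E = 300.9, α = 3.14, σ_y = 670.2 → σ = 145 MPa, n = 4.64
  molybdenum: E = 331.6, α = 5.00, σ_y = 572.0 → σ = 254 MPa, n = 2.25
  bronze: E = 109.0, α = 18.7, σ_y = 194.0 → σ = 312 MPa, n = 0.622
  stainless steel: E = 193.7, α = 16.9, σ_y = 512.0 → σ = 501 MPa, n = 1.02
Smallest n: bronze with n = 0.622.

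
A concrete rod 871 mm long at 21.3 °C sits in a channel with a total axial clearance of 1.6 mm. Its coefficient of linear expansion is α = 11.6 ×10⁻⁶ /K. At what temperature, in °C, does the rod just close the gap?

α·L₀·ΔT = 1.6 mm ⇒ ΔT = 1.6 / (11.6×10⁻⁶ × 871.0) = 158.4 K.
T = 21.3 + 158.4 = 179.7 °C.

180 °C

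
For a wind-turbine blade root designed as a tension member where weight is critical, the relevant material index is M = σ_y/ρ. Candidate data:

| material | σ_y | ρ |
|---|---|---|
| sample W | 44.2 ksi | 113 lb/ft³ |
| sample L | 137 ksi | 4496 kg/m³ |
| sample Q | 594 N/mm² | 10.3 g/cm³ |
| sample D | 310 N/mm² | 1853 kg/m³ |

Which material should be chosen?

Putting every candidate on a common basis:
  sample W: σ_y = 304.7 MPa, ρ = 1810 kg/m³
  sample L: σ_y = 944.6 MPa, ρ = 4496 kg/m³
  sample Q: σ_y = 594.0 MPa, ρ = 10300 kg/m³
  sample D: σ_y = 310.0 MPa, ρ = 1853 kg/m³
  sample L: M = 210 kN·m/kg
  sample W: M = 168 kN·m/kg
  sample D: M = 167 kN·m/kg
  sample Q: M = 57.7 kN·m/kg
Sample L ranks first.

sample L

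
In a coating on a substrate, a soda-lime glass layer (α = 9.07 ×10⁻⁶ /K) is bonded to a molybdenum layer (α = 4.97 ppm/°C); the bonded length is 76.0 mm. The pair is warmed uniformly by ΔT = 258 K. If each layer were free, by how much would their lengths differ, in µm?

Δα = |9.07 − 4.97|×10⁻⁶/K = 4.10×10⁻⁶/K.
ΔL_mismatch = Δα·L·ΔT = 4.10×10⁻⁶ × 76.0 mm × 258.0 K = 80.4 µm.

80.4 µm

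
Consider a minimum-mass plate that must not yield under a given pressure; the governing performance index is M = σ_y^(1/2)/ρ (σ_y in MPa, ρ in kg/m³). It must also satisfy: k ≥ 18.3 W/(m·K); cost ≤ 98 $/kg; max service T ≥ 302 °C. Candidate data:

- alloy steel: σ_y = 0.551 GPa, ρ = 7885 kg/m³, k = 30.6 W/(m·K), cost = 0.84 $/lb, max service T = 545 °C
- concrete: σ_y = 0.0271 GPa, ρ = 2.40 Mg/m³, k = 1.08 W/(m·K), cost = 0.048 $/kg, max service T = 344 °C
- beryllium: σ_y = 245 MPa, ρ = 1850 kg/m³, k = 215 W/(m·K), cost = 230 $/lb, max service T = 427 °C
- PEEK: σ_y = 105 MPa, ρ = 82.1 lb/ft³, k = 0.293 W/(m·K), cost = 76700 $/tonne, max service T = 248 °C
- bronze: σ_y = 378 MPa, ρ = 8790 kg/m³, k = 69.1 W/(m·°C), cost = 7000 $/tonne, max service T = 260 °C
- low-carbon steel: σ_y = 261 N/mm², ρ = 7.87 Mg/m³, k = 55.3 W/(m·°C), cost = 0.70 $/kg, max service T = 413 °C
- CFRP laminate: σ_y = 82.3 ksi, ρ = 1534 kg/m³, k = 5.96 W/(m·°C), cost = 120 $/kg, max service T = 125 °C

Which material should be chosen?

alloy steel

Screen on constraints: k ≥ 18.3 W/(m·K); cost ≤ 98 $/kg; max service T ≥ 302 °C. Survivors: alloy steel, low-carbon steel.
Putting every candidate on a common basis:
  alloy steel: σ_y = 551.0 MPa, ρ = 7885 kg/m³
  low-carbon steel: σ_y = 261.0 MPa, ρ = 7870 kg/m³
  alloy steel: M = 2.98×10⁻³
  low-carbon steel: M = 2.05×10⁻³
Highest index: alloy steel.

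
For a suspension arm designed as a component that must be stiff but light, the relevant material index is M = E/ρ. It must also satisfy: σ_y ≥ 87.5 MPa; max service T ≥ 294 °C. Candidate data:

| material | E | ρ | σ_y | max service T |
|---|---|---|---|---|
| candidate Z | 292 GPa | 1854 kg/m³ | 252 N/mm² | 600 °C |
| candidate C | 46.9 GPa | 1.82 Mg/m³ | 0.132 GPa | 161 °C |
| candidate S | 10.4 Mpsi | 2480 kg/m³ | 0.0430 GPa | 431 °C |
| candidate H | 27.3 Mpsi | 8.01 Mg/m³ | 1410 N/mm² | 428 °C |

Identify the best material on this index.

Screen on constraints: σ_y ≥ 87.5 MPa; max service T ≥ 294 °C. Survivors: candidate Z, candidate H.
After converting to SI:
  candidate Z: E = 292.0 GPa, ρ = 1854 kg/m³
  candidate H: E = 188.2 GPa, ρ = 8010 kg/m³
  candidate Z: M = 157 MN·m/kg
  candidate H: M = 23.5 MN·m/kg
The maximum is for candidate Z.

candidate Z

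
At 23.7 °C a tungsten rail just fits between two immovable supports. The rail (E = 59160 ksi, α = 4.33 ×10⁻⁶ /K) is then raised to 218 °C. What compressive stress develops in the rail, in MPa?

E = 59160 ksi = 407.9 GPa.
ΔT = 194.3 K. Constrained thermal stress σ = E·α·ΔT = 407.9×10³ MPa × 4.33×10⁻⁶ × 194.3 = 343 MPa (compressive).

343 MPa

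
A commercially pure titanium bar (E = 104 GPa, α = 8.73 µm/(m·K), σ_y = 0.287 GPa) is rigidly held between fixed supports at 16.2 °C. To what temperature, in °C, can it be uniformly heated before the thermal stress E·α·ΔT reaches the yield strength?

332 °C

σ_y = 0.287 GPa = 287.0 MPa.
E·α·ΔT = 287.0 MPa ⇒ ΔT = 287.0 / (104.0×10³ × 8.73×10⁻⁶) = 316.1 K.
T = 16.2 + 316.1 = 332.3 °C.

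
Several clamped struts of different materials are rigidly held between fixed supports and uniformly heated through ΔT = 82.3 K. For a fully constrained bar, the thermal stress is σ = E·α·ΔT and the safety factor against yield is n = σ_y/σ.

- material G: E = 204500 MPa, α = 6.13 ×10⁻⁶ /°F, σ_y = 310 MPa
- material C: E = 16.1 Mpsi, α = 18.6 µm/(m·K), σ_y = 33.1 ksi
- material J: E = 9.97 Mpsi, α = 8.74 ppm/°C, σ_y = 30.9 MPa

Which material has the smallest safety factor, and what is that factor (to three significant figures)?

material J, n = 0.625

With everything in SI (GPa, ×10⁻⁶/K, MPa):
  material G: E = 204.5, α = 11.0, σ_y = 310.0 → σ = 186 MPa, n = 1.67
  material C: E = 111.0, α = 18.6, σ_y = 228.2 → σ = 170 MPa, n = 1.34
  material J: E = 68.74, α = 8.74, σ_y = 30.90 → σ = 49.4 MPa, n = 0.625
The minimum is material J at n = 0.625.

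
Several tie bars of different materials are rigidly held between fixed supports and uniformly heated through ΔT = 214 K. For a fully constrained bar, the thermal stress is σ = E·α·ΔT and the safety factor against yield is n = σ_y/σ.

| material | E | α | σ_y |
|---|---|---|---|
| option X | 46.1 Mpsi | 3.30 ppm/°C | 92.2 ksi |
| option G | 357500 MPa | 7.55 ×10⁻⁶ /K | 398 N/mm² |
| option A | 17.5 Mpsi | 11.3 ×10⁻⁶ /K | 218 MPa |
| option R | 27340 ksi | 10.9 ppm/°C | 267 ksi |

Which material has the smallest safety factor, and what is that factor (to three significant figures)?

Per material, after unit conversion:
  option X: E = 317.8, α = 3.30, σ_y = 635.7 → σ = 224 MPa, n = 2.83
  option G: E = 357.5, α = 7.55, σ_y = 398.0 → σ = 578 MPa, n = 0.689
  option A: E = 120.7, α = 11.3, σ_y = 218.0 → σ = 292 MPa, n = 0.747
  option R: E = 188.5, α = 10.9, σ_y = 1841 → σ = 440 MPa, n = 4.19
Option G has the lowest safety factor, n = 0.689.

option G, n = 0.689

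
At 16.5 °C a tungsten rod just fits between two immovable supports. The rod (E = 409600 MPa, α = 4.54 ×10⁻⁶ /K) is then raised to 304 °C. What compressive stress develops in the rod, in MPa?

E = 409600 MPa = 409.6 GPa.
ΔT = 287.5 K. Constrained thermal stress σ = E·α·ΔT = 409.6×10³ MPa × 4.54×10⁻⁶ × 287.5 = 535 MPa (compressive).

535 MPa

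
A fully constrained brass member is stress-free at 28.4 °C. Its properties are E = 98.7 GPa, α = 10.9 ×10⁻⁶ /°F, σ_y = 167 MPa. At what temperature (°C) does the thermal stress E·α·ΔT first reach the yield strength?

α = 10.9×10⁻⁶/°F × 9/5 = 19.6×10⁻⁶/K.
E·α·ΔT = 167.0 MPa ⇒ ΔT = 167.0 / (98.70×10³ × 19.6×10⁻⁶) = 86.24 K.
T = 28.4 + 86.24 = 114.6 °C.

115 °C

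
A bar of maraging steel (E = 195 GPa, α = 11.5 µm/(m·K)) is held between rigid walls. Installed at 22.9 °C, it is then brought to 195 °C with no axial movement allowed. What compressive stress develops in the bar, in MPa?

386 MPa

ΔT = 172.1 K. Constrained thermal stress σ = E·α·ΔT = 195.0×10³ MPa × 11.5×10⁻⁶ × 172.1 = 386 MPa (compressive).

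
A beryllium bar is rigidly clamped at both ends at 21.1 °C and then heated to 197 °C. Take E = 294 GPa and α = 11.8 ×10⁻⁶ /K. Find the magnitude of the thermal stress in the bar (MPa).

610 MPa

ΔT = 175.9 K. Constrained thermal stress σ = E·α·ΔT = 294.0×10³ MPa × 11.8×10⁻⁶ × 175.9 = 610 MPa (compressive).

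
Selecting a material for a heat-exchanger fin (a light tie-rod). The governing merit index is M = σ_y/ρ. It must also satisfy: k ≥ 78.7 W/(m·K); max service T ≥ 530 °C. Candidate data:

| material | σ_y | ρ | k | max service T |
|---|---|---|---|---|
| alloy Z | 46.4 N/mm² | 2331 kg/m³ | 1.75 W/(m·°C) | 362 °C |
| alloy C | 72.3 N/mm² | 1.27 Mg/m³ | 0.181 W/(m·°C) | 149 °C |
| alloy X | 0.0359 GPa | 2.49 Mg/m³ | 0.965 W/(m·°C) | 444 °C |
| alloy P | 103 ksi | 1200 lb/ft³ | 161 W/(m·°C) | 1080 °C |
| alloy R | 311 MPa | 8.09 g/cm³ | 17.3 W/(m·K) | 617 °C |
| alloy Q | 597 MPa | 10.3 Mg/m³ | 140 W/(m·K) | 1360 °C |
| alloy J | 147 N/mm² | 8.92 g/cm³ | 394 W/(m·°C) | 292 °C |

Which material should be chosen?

Screen on constraints: k ≥ 78.7 W/(m·K); max service T ≥ 530 °C. Survivors: alloy P, alloy Q.
In SI units:
  alloy P: σ_y = 710.2 MPa, ρ = 19220 kg/m³
  alloy Q: σ_y = 597.0 MPa, ρ = 10300 kg/m³
  alloy Q: M = 58.0 kN·m/kg
  alloy P: M = 36.9 kN·m/kg
Alloy Q has the largest M.

alloy Q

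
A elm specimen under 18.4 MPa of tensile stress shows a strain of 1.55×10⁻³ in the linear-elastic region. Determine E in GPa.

E = σ/ε = 18.4 MPa / 1.55×10⁻³ = 11870 MPa = 11.9 GPa.

11.9 GPa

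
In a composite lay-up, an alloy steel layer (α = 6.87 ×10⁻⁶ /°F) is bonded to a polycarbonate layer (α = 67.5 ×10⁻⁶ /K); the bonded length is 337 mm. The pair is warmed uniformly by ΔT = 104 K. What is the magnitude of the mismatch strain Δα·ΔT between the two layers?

5.73×10⁻³

alloy steel: α = 6.87×10⁻⁶/°F × 9/5 = 12.4×10⁻⁶/K.
Δα = |12.4 − 67.5|×10⁻⁶/K = 55.1×10⁻⁶/K.
Mismatch strain = Δα·ΔT = 55.1×10⁻⁶ × 104.0 = 5.73×10⁻³.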